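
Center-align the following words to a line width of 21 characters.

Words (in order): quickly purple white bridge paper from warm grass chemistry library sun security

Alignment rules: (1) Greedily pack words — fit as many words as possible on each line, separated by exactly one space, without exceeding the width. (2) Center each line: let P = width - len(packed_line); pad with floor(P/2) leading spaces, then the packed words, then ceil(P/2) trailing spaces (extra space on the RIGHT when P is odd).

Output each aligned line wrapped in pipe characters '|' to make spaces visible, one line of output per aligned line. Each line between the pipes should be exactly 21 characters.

Answer: |quickly purple white |
|  bridge paper from  |
|warm grass chemistry |
|library sun security |

Derivation:
Line 1: ['quickly', 'purple', 'white'] (min_width=20, slack=1)
Line 2: ['bridge', 'paper', 'from'] (min_width=17, slack=4)
Line 3: ['warm', 'grass', 'chemistry'] (min_width=20, slack=1)
Line 4: ['library', 'sun', 'security'] (min_width=20, slack=1)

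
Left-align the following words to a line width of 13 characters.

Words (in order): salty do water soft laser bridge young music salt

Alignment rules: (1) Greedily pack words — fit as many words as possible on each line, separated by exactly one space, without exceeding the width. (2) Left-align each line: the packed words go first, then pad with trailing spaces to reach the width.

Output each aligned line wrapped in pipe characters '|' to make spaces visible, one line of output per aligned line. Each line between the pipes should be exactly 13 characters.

Answer: |salty do     |
|water soft   |
|laser bridge |
|young music  |
|salt         |

Derivation:
Line 1: ['salty', 'do'] (min_width=8, slack=5)
Line 2: ['water', 'soft'] (min_width=10, slack=3)
Line 3: ['laser', 'bridge'] (min_width=12, slack=1)
Line 4: ['young', 'music'] (min_width=11, slack=2)
Line 5: ['salt'] (min_width=4, slack=9)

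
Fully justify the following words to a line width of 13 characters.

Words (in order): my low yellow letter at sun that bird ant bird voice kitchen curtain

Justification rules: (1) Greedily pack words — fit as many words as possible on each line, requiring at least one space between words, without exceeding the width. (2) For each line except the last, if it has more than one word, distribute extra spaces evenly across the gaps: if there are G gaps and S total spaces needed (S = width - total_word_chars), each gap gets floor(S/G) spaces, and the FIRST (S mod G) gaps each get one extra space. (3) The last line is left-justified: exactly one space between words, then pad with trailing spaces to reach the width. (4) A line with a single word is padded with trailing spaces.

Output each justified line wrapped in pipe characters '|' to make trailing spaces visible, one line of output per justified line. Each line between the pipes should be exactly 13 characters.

Answer: |my low yellow|
|letter at sun|
|that bird ant|
|bird    voice|
|kitchen      |
|curtain      |

Derivation:
Line 1: ['my', 'low', 'yellow'] (min_width=13, slack=0)
Line 2: ['letter', 'at', 'sun'] (min_width=13, slack=0)
Line 3: ['that', 'bird', 'ant'] (min_width=13, slack=0)
Line 4: ['bird', 'voice'] (min_width=10, slack=3)
Line 5: ['kitchen'] (min_width=7, slack=6)
Line 6: ['curtain'] (min_width=7, slack=6)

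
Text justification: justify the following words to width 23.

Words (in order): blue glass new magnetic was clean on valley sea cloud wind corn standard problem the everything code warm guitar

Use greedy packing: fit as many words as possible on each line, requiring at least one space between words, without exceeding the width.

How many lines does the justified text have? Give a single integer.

Answer: 6

Derivation:
Line 1: ['blue', 'glass', 'new', 'magnetic'] (min_width=23, slack=0)
Line 2: ['was', 'clean', 'on', 'valley', 'sea'] (min_width=23, slack=0)
Line 3: ['cloud', 'wind', 'corn'] (min_width=15, slack=8)
Line 4: ['standard', 'problem', 'the'] (min_width=20, slack=3)
Line 5: ['everything', 'code', 'warm'] (min_width=20, slack=3)
Line 6: ['guitar'] (min_width=6, slack=17)
Total lines: 6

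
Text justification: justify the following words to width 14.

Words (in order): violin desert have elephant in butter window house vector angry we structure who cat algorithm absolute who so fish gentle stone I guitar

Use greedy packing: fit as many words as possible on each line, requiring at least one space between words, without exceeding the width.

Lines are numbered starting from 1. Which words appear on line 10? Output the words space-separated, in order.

Line 1: ['violin', 'desert'] (min_width=13, slack=1)
Line 2: ['have', 'elephant'] (min_width=13, slack=1)
Line 3: ['in', 'butter'] (min_width=9, slack=5)
Line 4: ['window', 'house'] (min_width=12, slack=2)
Line 5: ['vector', 'angry'] (min_width=12, slack=2)
Line 6: ['we', 'structure'] (min_width=12, slack=2)
Line 7: ['who', 'cat'] (min_width=7, slack=7)
Line 8: ['algorithm'] (min_width=9, slack=5)
Line 9: ['absolute', 'who'] (min_width=12, slack=2)
Line 10: ['so', 'fish', 'gentle'] (min_width=14, slack=0)
Line 11: ['stone', 'I', 'guitar'] (min_width=14, slack=0)

Answer: so fish gentle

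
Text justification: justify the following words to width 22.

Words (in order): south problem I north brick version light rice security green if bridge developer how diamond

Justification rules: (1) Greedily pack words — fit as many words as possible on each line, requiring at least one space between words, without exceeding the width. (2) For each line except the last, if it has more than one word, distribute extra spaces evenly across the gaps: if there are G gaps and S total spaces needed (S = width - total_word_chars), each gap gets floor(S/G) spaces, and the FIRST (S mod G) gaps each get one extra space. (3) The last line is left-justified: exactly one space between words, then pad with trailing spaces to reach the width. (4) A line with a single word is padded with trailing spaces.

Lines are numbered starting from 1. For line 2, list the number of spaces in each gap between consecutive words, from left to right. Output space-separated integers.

Line 1: ['south', 'problem', 'I', 'north'] (min_width=21, slack=1)
Line 2: ['brick', 'version', 'light'] (min_width=19, slack=3)
Line 3: ['rice', 'security', 'green', 'if'] (min_width=22, slack=0)
Line 4: ['bridge', 'developer', 'how'] (min_width=20, slack=2)
Line 5: ['diamond'] (min_width=7, slack=15)

Answer: 3 2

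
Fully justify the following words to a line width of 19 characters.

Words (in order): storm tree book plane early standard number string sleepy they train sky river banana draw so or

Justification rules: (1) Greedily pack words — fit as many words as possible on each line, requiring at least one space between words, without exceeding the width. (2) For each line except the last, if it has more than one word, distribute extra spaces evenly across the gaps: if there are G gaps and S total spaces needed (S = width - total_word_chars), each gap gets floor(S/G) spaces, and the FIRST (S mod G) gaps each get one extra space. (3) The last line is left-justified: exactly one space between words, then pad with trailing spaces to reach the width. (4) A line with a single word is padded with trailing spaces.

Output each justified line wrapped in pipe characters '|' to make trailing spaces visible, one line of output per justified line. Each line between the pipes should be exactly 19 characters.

Line 1: ['storm', 'tree', 'book'] (min_width=15, slack=4)
Line 2: ['plane', 'early'] (min_width=11, slack=8)
Line 3: ['standard', 'number'] (min_width=15, slack=4)
Line 4: ['string', 'sleepy', 'they'] (min_width=18, slack=1)
Line 5: ['train', 'sky', 'river'] (min_width=15, slack=4)
Line 6: ['banana', 'draw', 'so', 'or'] (min_width=17, slack=2)

Answer: |storm   tree   book|
|plane         early|
|standard     number|
|string  sleepy they|
|train   sky   river|
|banana draw so or  |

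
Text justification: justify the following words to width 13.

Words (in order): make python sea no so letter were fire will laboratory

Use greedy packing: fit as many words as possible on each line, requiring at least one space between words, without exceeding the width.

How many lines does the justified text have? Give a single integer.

Answer: 5

Derivation:
Line 1: ['make', 'python'] (min_width=11, slack=2)
Line 2: ['sea', 'no', 'so'] (min_width=9, slack=4)
Line 3: ['letter', 'were'] (min_width=11, slack=2)
Line 4: ['fire', 'will'] (min_width=9, slack=4)
Line 5: ['laboratory'] (min_width=10, slack=3)
Total lines: 5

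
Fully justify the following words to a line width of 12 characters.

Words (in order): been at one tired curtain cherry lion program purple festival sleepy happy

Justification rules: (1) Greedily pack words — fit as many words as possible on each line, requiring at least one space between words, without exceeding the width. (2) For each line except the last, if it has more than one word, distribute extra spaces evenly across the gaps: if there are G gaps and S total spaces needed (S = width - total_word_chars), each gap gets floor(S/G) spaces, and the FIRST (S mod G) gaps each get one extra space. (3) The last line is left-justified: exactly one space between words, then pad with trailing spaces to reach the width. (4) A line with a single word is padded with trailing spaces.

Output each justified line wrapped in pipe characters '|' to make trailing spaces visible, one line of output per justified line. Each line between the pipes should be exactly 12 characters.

Line 1: ['been', 'at', 'one'] (min_width=11, slack=1)
Line 2: ['tired'] (min_width=5, slack=7)
Line 3: ['curtain'] (min_width=7, slack=5)
Line 4: ['cherry', 'lion'] (min_width=11, slack=1)
Line 5: ['program'] (min_width=7, slack=5)
Line 6: ['purple'] (min_width=6, slack=6)
Line 7: ['festival'] (min_width=8, slack=4)
Line 8: ['sleepy', 'happy'] (min_width=12, slack=0)

Answer: |been  at one|
|tired       |
|curtain     |
|cherry  lion|
|program     |
|purple      |
|festival    |
|sleepy happy|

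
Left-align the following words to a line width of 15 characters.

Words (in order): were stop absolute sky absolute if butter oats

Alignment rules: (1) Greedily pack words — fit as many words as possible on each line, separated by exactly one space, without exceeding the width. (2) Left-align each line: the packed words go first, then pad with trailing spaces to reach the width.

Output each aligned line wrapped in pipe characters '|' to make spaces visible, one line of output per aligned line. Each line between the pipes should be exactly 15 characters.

Answer: |were stop      |
|absolute sky   |
|absolute if    |
|butter oats    |

Derivation:
Line 1: ['were', 'stop'] (min_width=9, slack=6)
Line 2: ['absolute', 'sky'] (min_width=12, slack=3)
Line 3: ['absolute', 'if'] (min_width=11, slack=4)
Line 4: ['butter', 'oats'] (min_width=11, slack=4)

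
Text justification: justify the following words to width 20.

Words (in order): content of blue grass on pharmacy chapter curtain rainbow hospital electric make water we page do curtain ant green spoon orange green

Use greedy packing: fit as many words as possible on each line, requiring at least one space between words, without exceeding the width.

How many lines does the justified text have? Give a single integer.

Answer: 8

Derivation:
Line 1: ['content', 'of', 'blue'] (min_width=15, slack=5)
Line 2: ['grass', 'on', 'pharmacy'] (min_width=17, slack=3)
Line 3: ['chapter', 'curtain'] (min_width=15, slack=5)
Line 4: ['rainbow', 'hospital'] (min_width=16, slack=4)
Line 5: ['electric', 'make', 'water'] (min_width=19, slack=1)
Line 6: ['we', 'page', 'do', 'curtain'] (min_width=18, slack=2)
Line 7: ['ant', 'green', 'spoon'] (min_width=15, slack=5)
Line 8: ['orange', 'green'] (min_width=12, slack=8)
Total lines: 8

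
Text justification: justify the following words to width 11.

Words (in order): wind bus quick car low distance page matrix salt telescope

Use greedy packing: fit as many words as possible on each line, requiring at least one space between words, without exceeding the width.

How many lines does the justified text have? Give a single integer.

Answer: 7

Derivation:
Line 1: ['wind', 'bus'] (min_width=8, slack=3)
Line 2: ['quick', 'car'] (min_width=9, slack=2)
Line 3: ['low'] (min_width=3, slack=8)
Line 4: ['distance'] (min_width=8, slack=3)
Line 5: ['page', 'matrix'] (min_width=11, slack=0)
Line 6: ['salt'] (min_width=4, slack=7)
Line 7: ['telescope'] (min_width=9, slack=2)
Total lines: 7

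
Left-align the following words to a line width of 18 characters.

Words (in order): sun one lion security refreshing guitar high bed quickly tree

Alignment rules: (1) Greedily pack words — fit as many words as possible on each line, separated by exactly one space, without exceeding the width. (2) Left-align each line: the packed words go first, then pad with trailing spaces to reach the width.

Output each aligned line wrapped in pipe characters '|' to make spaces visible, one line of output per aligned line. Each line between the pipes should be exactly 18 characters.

Answer: |sun one lion      |
|security          |
|refreshing guitar |
|high bed quickly  |
|tree              |

Derivation:
Line 1: ['sun', 'one', 'lion'] (min_width=12, slack=6)
Line 2: ['security'] (min_width=8, slack=10)
Line 3: ['refreshing', 'guitar'] (min_width=17, slack=1)
Line 4: ['high', 'bed', 'quickly'] (min_width=16, slack=2)
Line 5: ['tree'] (min_width=4, slack=14)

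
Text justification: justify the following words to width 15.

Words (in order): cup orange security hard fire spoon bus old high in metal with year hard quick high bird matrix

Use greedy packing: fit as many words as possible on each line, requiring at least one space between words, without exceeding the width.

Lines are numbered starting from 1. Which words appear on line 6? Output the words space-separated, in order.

Answer: hard quick high

Derivation:
Line 1: ['cup', 'orange'] (min_width=10, slack=5)
Line 2: ['security', 'hard'] (min_width=13, slack=2)
Line 3: ['fire', 'spoon', 'bus'] (min_width=14, slack=1)
Line 4: ['old', 'high', 'in'] (min_width=11, slack=4)
Line 5: ['metal', 'with', 'year'] (min_width=15, slack=0)
Line 6: ['hard', 'quick', 'high'] (min_width=15, slack=0)
Line 7: ['bird', 'matrix'] (min_width=11, slack=4)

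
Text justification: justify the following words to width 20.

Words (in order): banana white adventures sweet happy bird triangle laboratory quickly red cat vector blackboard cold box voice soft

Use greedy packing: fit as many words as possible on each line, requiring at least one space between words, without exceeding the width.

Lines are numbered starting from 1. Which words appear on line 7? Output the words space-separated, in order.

Answer: voice soft

Derivation:
Line 1: ['banana', 'white'] (min_width=12, slack=8)
Line 2: ['adventures', 'sweet'] (min_width=16, slack=4)
Line 3: ['happy', 'bird', 'triangle'] (min_width=19, slack=1)
Line 4: ['laboratory', 'quickly'] (min_width=18, slack=2)
Line 5: ['red', 'cat', 'vector'] (min_width=14, slack=6)
Line 6: ['blackboard', 'cold', 'box'] (min_width=19, slack=1)
Line 7: ['voice', 'soft'] (min_width=10, slack=10)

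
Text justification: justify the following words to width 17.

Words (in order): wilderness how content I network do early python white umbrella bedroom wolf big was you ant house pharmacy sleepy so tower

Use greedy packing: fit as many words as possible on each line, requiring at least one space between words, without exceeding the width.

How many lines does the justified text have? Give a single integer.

Line 1: ['wilderness', 'how'] (min_width=14, slack=3)
Line 2: ['content', 'I', 'network'] (min_width=17, slack=0)
Line 3: ['do', 'early', 'python'] (min_width=15, slack=2)
Line 4: ['white', 'umbrella'] (min_width=14, slack=3)
Line 5: ['bedroom', 'wolf', 'big'] (min_width=16, slack=1)
Line 6: ['was', 'you', 'ant', 'house'] (min_width=17, slack=0)
Line 7: ['pharmacy', 'sleepy'] (min_width=15, slack=2)
Line 8: ['so', 'tower'] (min_width=8, slack=9)
Total lines: 8

Answer: 8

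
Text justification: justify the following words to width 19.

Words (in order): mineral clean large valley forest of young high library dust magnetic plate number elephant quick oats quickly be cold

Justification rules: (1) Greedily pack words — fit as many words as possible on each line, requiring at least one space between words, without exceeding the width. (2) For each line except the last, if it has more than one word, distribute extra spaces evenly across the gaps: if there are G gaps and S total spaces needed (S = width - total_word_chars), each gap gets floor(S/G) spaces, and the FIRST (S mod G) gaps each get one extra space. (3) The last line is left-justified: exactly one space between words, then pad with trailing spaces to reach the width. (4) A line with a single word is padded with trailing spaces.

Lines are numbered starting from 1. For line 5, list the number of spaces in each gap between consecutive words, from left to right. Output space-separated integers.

Line 1: ['mineral', 'clean', 'large'] (min_width=19, slack=0)
Line 2: ['valley', 'forest', 'of'] (min_width=16, slack=3)
Line 3: ['young', 'high', 'library'] (min_width=18, slack=1)
Line 4: ['dust', 'magnetic', 'plate'] (min_width=19, slack=0)
Line 5: ['number', 'elephant'] (min_width=15, slack=4)
Line 6: ['quick', 'oats', 'quickly'] (min_width=18, slack=1)
Line 7: ['be', 'cold'] (min_width=7, slack=12)

Answer: 5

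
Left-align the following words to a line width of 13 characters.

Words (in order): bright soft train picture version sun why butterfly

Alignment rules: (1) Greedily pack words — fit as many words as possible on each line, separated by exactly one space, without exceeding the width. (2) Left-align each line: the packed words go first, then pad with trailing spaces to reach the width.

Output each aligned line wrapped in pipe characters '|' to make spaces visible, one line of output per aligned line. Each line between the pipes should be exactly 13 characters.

Answer: |bright soft  |
|train picture|
|version sun  |
|why butterfly|

Derivation:
Line 1: ['bright', 'soft'] (min_width=11, slack=2)
Line 2: ['train', 'picture'] (min_width=13, slack=0)
Line 3: ['version', 'sun'] (min_width=11, slack=2)
Line 4: ['why', 'butterfly'] (min_width=13, slack=0)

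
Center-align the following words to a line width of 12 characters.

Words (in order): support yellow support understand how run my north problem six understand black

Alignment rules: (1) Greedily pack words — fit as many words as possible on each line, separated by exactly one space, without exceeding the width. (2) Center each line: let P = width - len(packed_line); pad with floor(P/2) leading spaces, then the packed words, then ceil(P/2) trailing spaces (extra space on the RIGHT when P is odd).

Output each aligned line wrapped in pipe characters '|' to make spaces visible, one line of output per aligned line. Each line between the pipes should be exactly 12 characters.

Line 1: ['support'] (min_width=7, slack=5)
Line 2: ['yellow'] (min_width=6, slack=6)
Line 3: ['support'] (min_width=7, slack=5)
Line 4: ['understand'] (min_width=10, slack=2)
Line 5: ['how', 'run', 'my'] (min_width=10, slack=2)
Line 6: ['north'] (min_width=5, slack=7)
Line 7: ['problem', 'six'] (min_width=11, slack=1)
Line 8: ['understand'] (min_width=10, slack=2)
Line 9: ['black'] (min_width=5, slack=7)

Answer: |  support   |
|   yellow   |
|  support   |
| understand |
| how run my |
|   north    |
|problem six |
| understand |
|   black    |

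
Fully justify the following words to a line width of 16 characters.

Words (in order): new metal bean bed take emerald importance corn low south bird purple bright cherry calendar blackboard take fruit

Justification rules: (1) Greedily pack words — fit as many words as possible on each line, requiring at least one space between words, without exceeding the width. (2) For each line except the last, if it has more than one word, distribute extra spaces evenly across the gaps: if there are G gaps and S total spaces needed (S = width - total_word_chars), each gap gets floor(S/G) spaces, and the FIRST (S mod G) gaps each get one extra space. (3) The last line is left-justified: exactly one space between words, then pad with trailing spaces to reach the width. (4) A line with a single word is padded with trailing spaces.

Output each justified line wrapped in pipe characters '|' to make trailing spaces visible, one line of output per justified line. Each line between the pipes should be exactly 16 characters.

Line 1: ['new', 'metal', 'bean'] (min_width=14, slack=2)
Line 2: ['bed', 'take', 'emerald'] (min_width=16, slack=0)
Line 3: ['importance', 'corn'] (min_width=15, slack=1)
Line 4: ['low', 'south', 'bird'] (min_width=14, slack=2)
Line 5: ['purple', 'bright'] (min_width=13, slack=3)
Line 6: ['cherry', 'calendar'] (min_width=15, slack=1)
Line 7: ['blackboard', 'take'] (min_width=15, slack=1)
Line 8: ['fruit'] (min_width=5, slack=11)

Answer: |new  metal  bean|
|bed take emerald|
|importance  corn|
|low  south  bird|
|purple    bright|
|cherry  calendar|
|blackboard  take|
|fruit           |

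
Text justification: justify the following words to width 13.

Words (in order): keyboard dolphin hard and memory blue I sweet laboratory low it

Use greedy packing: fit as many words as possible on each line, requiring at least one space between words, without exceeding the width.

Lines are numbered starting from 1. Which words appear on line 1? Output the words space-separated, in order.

Line 1: ['keyboard'] (min_width=8, slack=5)
Line 2: ['dolphin', 'hard'] (min_width=12, slack=1)
Line 3: ['and', 'memory'] (min_width=10, slack=3)
Line 4: ['blue', 'I', 'sweet'] (min_width=12, slack=1)
Line 5: ['laboratory'] (min_width=10, slack=3)
Line 6: ['low', 'it'] (min_width=6, slack=7)

Answer: keyboard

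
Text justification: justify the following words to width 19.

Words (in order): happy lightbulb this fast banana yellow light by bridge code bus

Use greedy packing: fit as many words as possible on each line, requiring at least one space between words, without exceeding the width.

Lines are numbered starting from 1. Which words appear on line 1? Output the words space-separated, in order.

Answer: happy lightbulb

Derivation:
Line 1: ['happy', 'lightbulb'] (min_width=15, slack=4)
Line 2: ['this', 'fast', 'banana'] (min_width=16, slack=3)
Line 3: ['yellow', 'light', 'by'] (min_width=15, slack=4)
Line 4: ['bridge', 'code', 'bus'] (min_width=15, slack=4)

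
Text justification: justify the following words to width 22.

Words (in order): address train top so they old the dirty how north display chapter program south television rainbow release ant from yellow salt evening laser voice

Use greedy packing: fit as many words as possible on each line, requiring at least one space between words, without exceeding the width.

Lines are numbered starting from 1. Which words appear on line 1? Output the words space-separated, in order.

Answer: address train top so

Derivation:
Line 1: ['address', 'train', 'top', 'so'] (min_width=20, slack=2)
Line 2: ['they', 'old', 'the', 'dirty', 'how'] (min_width=22, slack=0)
Line 3: ['north', 'display', 'chapter'] (min_width=21, slack=1)
Line 4: ['program', 'south'] (min_width=13, slack=9)
Line 5: ['television', 'rainbow'] (min_width=18, slack=4)
Line 6: ['release', 'ant', 'from'] (min_width=16, slack=6)
Line 7: ['yellow', 'salt', 'evening'] (min_width=19, slack=3)
Line 8: ['laser', 'voice'] (min_width=11, slack=11)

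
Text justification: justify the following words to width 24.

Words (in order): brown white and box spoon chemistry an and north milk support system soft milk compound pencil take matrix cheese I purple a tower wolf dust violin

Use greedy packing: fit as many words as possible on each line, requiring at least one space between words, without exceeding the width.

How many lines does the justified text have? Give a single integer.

Answer: 7

Derivation:
Line 1: ['brown', 'white', 'and', 'box'] (min_width=19, slack=5)
Line 2: ['spoon', 'chemistry', 'an', 'and'] (min_width=22, slack=2)
Line 3: ['north', 'milk', 'support'] (min_width=18, slack=6)
Line 4: ['system', 'soft', 'milk'] (min_width=16, slack=8)
Line 5: ['compound', 'pencil', 'take'] (min_width=20, slack=4)
Line 6: ['matrix', 'cheese', 'I', 'purple', 'a'] (min_width=24, slack=0)
Line 7: ['tower', 'wolf', 'dust', 'violin'] (min_width=22, slack=2)
Total lines: 7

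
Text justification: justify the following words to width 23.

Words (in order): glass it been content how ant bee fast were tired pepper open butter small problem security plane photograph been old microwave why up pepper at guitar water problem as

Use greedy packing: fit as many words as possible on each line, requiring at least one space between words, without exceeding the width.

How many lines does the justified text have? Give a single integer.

Answer: 9

Derivation:
Line 1: ['glass', 'it', 'been', 'content'] (min_width=21, slack=2)
Line 2: ['how', 'ant', 'bee', 'fast', 'were'] (min_width=21, slack=2)
Line 3: ['tired', 'pepper', 'open'] (min_width=17, slack=6)
Line 4: ['butter', 'small', 'problem'] (min_width=20, slack=3)
Line 5: ['security', 'plane'] (min_width=14, slack=9)
Line 6: ['photograph', 'been', 'old'] (min_width=19, slack=4)
Line 7: ['microwave', 'why', 'up', 'pepper'] (min_width=23, slack=0)
Line 8: ['at', 'guitar', 'water', 'problem'] (min_width=23, slack=0)
Line 9: ['as'] (min_width=2, slack=21)
Total lines: 9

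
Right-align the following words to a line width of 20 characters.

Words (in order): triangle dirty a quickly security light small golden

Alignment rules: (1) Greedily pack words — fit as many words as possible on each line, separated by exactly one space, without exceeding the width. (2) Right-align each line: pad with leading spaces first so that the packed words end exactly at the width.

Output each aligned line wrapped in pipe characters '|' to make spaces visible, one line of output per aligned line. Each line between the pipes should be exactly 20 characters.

Answer: |    triangle dirty a|
|    quickly security|
|  light small golden|

Derivation:
Line 1: ['triangle', 'dirty', 'a'] (min_width=16, slack=4)
Line 2: ['quickly', 'security'] (min_width=16, slack=4)
Line 3: ['light', 'small', 'golden'] (min_width=18, slack=2)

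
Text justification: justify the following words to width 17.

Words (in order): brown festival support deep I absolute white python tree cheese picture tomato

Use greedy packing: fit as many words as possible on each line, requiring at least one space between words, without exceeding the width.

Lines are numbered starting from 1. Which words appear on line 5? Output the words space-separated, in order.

Answer: cheese picture

Derivation:
Line 1: ['brown', 'festival'] (min_width=14, slack=3)
Line 2: ['support', 'deep', 'I'] (min_width=14, slack=3)
Line 3: ['absolute', 'white'] (min_width=14, slack=3)
Line 4: ['python', 'tree'] (min_width=11, slack=6)
Line 5: ['cheese', 'picture'] (min_width=14, slack=3)
Line 6: ['tomato'] (min_width=6, slack=11)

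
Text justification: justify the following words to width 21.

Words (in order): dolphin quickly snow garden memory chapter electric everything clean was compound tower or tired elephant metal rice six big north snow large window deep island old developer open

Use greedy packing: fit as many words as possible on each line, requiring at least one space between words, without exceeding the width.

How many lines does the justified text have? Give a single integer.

Answer: 10

Derivation:
Line 1: ['dolphin', 'quickly', 'snow'] (min_width=20, slack=1)
Line 2: ['garden', 'memory', 'chapter'] (min_width=21, slack=0)
Line 3: ['electric', 'everything'] (min_width=19, slack=2)
Line 4: ['clean', 'was', 'compound'] (min_width=18, slack=3)
Line 5: ['tower', 'or', 'tired'] (min_width=14, slack=7)
Line 6: ['elephant', 'metal', 'rice'] (min_width=19, slack=2)
Line 7: ['six', 'big', 'north', 'snow'] (min_width=18, slack=3)
Line 8: ['large', 'window', 'deep'] (min_width=17, slack=4)
Line 9: ['island', 'old', 'developer'] (min_width=20, slack=1)
Line 10: ['open'] (min_width=4, slack=17)
Total lines: 10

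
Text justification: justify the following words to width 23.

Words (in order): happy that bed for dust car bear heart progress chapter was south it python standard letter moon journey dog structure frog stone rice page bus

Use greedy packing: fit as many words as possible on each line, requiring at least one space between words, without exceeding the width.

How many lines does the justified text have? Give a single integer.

Line 1: ['happy', 'that', 'bed', 'for', 'dust'] (min_width=23, slack=0)
Line 2: ['car', 'bear', 'heart', 'progress'] (min_width=23, slack=0)
Line 3: ['chapter', 'was', 'south', 'it'] (min_width=20, slack=3)
Line 4: ['python', 'standard', 'letter'] (min_width=22, slack=1)
Line 5: ['moon', 'journey', 'dog'] (min_width=16, slack=7)
Line 6: ['structure', 'frog', 'stone'] (min_width=20, slack=3)
Line 7: ['rice', 'page', 'bus'] (min_width=13, slack=10)
Total lines: 7

Answer: 7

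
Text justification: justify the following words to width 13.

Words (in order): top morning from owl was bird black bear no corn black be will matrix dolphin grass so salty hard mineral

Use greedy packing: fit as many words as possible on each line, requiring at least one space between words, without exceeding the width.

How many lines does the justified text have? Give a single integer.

Line 1: ['top', 'morning'] (min_width=11, slack=2)
Line 2: ['from', 'owl', 'was'] (min_width=12, slack=1)
Line 3: ['bird', 'black'] (min_width=10, slack=3)
Line 4: ['bear', 'no', 'corn'] (min_width=12, slack=1)
Line 5: ['black', 'be', 'will'] (min_width=13, slack=0)
Line 6: ['matrix'] (min_width=6, slack=7)
Line 7: ['dolphin', 'grass'] (min_width=13, slack=0)
Line 8: ['so', 'salty', 'hard'] (min_width=13, slack=0)
Line 9: ['mineral'] (min_width=7, slack=6)
Total lines: 9

Answer: 9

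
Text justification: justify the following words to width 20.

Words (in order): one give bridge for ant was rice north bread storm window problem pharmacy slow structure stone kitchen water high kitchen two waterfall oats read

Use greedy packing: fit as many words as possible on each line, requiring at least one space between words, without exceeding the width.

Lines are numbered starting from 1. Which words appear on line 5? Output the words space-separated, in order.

Answer: slow structure stone

Derivation:
Line 1: ['one', 'give', 'bridge', 'for'] (min_width=19, slack=1)
Line 2: ['ant', 'was', 'rice', 'north'] (min_width=18, slack=2)
Line 3: ['bread', 'storm', 'window'] (min_width=18, slack=2)
Line 4: ['problem', 'pharmacy'] (min_width=16, slack=4)
Line 5: ['slow', 'structure', 'stone'] (min_width=20, slack=0)
Line 6: ['kitchen', 'water', 'high'] (min_width=18, slack=2)
Line 7: ['kitchen', 'two'] (min_width=11, slack=9)
Line 8: ['waterfall', 'oats', 'read'] (min_width=19, slack=1)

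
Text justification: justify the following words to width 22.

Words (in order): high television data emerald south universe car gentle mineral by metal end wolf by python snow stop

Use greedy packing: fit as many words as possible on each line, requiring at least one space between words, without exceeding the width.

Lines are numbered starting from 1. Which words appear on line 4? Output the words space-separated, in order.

Line 1: ['high', 'television', 'data'] (min_width=20, slack=2)
Line 2: ['emerald', 'south', 'universe'] (min_width=22, slack=0)
Line 3: ['car', 'gentle', 'mineral', 'by'] (min_width=21, slack=1)
Line 4: ['metal', 'end', 'wolf', 'by'] (min_width=17, slack=5)
Line 5: ['python', 'snow', 'stop'] (min_width=16, slack=6)

Answer: metal end wolf by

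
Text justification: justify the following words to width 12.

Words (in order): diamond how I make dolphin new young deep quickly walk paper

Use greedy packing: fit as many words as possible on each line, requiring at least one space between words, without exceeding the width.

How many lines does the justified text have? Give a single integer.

Line 1: ['diamond', 'how'] (min_width=11, slack=1)
Line 2: ['I', 'make'] (min_width=6, slack=6)
Line 3: ['dolphin', 'new'] (min_width=11, slack=1)
Line 4: ['young', 'deep'] (min_width=10, slack=2)
Line 5: ['quickly', 'walk'] (min_width=12, slack=0)
Line 6: ['paper'] (min_width=5, slack=7)
Total lines: 6

Answer: 6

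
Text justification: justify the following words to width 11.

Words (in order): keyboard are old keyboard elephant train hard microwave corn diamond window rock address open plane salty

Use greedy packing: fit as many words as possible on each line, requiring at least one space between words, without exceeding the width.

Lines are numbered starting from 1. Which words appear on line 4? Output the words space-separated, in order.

Answer: elephant

Derivation:
Line 1: ['keyboard'] (min_width=8, slack=3)
Line 2: ['are', 'old'] (min_width=7, slack=4)
Line 3: ['keyboard'] (min_width=8, slack=3)
Line 4: ['elephant'] (min_width=8, slack=3)
Line 5: ['train', 'hard'] (min_width=10, slack=1)
Line 6: ['microwave'] (min_width=9, slack=2)
Line 7: ['corn'] (min_width=4, slack=7)
Line 8: ['diamond'] (min_width=7, slack=4)
Line 9: ['window', 'rock'] (min_width=11, slack=0)
Line 10: ['address'] (min_width=7, slack=4)
Line 11: ['open', 'plane'] (min_width=10, slack=1)
Line 12: ['salty'] (min_width=5, slack=6)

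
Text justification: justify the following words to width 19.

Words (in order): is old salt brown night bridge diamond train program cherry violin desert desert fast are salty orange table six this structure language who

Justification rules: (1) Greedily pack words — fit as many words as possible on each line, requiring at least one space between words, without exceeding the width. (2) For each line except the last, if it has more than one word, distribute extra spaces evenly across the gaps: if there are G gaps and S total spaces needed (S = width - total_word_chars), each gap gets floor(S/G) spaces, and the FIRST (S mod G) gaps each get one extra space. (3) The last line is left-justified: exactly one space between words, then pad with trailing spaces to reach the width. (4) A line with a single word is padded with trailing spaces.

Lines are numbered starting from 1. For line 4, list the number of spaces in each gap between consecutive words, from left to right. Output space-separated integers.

Line 1: ['is', 'old', 'salt', 'brown'] (min_width=17, slack=2)
Line 2: ['night', 'bridge'] (min_width=12, slack=7)
Line 3: ['diamond', 'train'] (min_width=13, slack=6)
Line 4: ['program', 'cherry'] (min_width=14, slack=5)
Line 5: ['violin', 'desert'] (min_width=13, slack=6)
Line 6: ['desert', 'fast', 'are'] (min_width=15, slack=4)
Line 7: ['salty', 'orange', 'table'] (min_width=18, slack=1)
Line 8: ['six', 'this', 'structure'] (min_width=18, slack=1)
Line 9: ['language', 'who'] (min_width=12, slack=7)

Answer: 6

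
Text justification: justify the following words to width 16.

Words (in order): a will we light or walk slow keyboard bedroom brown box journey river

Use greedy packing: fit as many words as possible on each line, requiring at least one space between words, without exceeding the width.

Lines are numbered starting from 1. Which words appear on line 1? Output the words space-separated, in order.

Line 1: ['a', 'will', 'we', 'light'] (min_width=15, slack=1)
Line 2: ['or', 'walk', 'slow'] (min_width=12, slack=4)
Line 3: ['keyboard', 'bedroom'] (min_width=16, slack=0)
Line 4: ['brown', 'box'] (min_width=9, slack=7)
Line 5: ['journey', 'river'] (min_width=13, slack=3)

Answer: a will we light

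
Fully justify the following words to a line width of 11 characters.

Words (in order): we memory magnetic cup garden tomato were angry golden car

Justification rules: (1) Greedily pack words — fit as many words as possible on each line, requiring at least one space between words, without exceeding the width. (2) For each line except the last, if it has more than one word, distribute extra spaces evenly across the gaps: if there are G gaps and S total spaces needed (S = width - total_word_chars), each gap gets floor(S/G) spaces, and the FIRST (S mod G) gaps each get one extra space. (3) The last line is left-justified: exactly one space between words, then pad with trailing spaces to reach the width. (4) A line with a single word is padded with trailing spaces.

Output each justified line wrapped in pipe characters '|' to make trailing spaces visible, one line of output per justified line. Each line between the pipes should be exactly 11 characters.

Answer: |we   memory|
|magnetic   |
|cup  garden|
|tomato were|
|angry      |
|golden car |

Derivation:
Line 1: ['we', 'memory'] (min_width=9, slack=2)
Line 2: ['magnetic'] (min_width=8, slack=3)
Line 3: ['cup', 'garden'] (min_width=10, slack=1)
Line 4: ['tomato', 'were'] (min_width=11, slack=0)
Line 5: ['angry'] (min_width=5, slack=6)
Line 6: ['golden', 'car'] (min_width=10, slack=1)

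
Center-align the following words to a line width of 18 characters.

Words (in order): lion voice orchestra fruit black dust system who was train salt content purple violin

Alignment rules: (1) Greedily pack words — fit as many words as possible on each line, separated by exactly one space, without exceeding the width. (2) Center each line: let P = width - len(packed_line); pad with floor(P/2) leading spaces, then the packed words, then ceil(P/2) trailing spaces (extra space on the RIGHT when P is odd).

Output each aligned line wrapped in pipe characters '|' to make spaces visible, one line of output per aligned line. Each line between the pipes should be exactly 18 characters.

Line 1: ['lion', 'voice'] (min_width=10, slack=8)
Line 2: ['orchestra', 'fruit'] (min_width=15, slack=3)
Line 3: ['black', 'dust', 'system'] (min_width=17, slack=1)
Line 4: ['who', 'was', 'train', 'salt'] (min_width=18, slack=0)
Line 5: ['content', 'purple'] (min_width=14, slack=4)
Line 6: ['violin'] (min_width=6, slack=12)

Answer: |    lion voice    |
| orchestra fruit  |
|black dust system |
|who was train salt|
|  content purple  |
|      violin      |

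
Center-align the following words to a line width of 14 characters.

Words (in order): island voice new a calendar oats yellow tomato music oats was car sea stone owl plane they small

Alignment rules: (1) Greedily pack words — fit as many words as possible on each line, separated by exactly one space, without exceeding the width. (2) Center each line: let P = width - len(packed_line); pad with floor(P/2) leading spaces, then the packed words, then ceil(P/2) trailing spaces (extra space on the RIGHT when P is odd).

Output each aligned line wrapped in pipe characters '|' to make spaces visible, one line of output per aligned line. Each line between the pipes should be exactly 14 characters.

Answer: | island voice |
|new a calendar|
| oats yellow  |
| tomato music |
| oats was car |
|sea stone owl |
|  plane they  |
|    small     |

Derivation:
Line 1: ['island', 'voice'] (min_width=12, slack=2)
Line 2: ['new', 'a', 'calendar'] (min_width=14, slack=0)
Line 3: ['oats', 'yellow'] (min_width=11, slack=3)
Line 4: ['tomato', 'music'] (min_width=12, slack=2)
Line 5: ['oats', 'was', 'car'] (min_width=12, slack=2)
Line 6: ['sea', 'stone', 'owl'] (min_width=13, slack=1)
Line 7: ['plane', 'they'] (min_width=10, slack=4)
Line 8: ['small'] (min_width=5, slack=9)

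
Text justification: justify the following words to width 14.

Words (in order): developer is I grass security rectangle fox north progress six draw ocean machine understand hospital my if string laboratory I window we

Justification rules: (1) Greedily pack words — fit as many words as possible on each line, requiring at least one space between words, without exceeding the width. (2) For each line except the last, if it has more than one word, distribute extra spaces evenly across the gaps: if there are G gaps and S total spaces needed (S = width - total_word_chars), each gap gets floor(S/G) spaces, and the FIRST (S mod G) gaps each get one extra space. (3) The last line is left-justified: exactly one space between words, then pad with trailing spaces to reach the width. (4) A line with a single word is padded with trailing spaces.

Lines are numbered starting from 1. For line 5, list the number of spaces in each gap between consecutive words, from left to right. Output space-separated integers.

Line 1: ['developer', 'is', 'I'] (min_width=14, slack=0)
Line 2: ['grass', 'security'] (min_width=14, slack=0)
Line 3: ['rectangle', 'fox'] (min_width=13, slack=1)
Line 4: ['north', 'progress'] (min_width=14, slack=0)
Line 5: ['six', 'draw', 'ocean'] (min_width=14, slack=0)
Line 6: ['machine'] (min_width=7, slack=7)
Line 7: ['understand'] (min_width=10, slack=4)
Line 8: ['hospital', 'my', 'if'] (min_width=14, slack=0)
Line 9: ['string'] (min_width=6, slack=8)
Line 10: ['laboratory', 'I'] (min_width=12, slack=2)
Line 11: ['window', 'we'] (min_width=9, slack=5)

Answer: 1 1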